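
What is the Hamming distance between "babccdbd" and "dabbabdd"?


Comparing "babccdbd" and "dabbabdd" position by position:
  Position 0: 'b' vs 'd' => differ
  Position 1: 'a' vs 'a' => same
  Position 2: 'b' vs 'b' => same
  Position 3: 'c' vs 'b' => differ
  Position 4: 'c' vs 'a' => differ
  Position 5: 'd' vs 'b' => differ
  Position 6: 'b' vs 'd' => differ
  Position 7: 'd' vs 'd' => same
Total differences (Hamming distance): 5

5


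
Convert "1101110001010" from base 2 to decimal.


Input: "1101110001010" in base 2
Positional expansion:
  Digit '1' (value 1) x 2^12 = 4096
  Digit '1' (value 1) x 2^11 = 2048
  Digit '0' (value 0) x 2^10 = 0
  Digit '1' (value 1) x 2^9 = 512
  Digit '1' (value 1) x 2^8 = 256
  Digit '1' (value 1) x 2^7 = 128
  Digit '0' (value 0) x 2^6 = 0
  Digit '0' (value 0) x 2^5 = 0
  Digit '0' (value 0) x 2^4 = 0
  Digit '1' (value 1) x 2^3 = 8
  Digit '0' (value 0) x 2^2 = 0
  Digit '1' (value 1) x 2^1 = 2
  Digit '0' (value 0) x 2^0 = 0
Sum = 7050

7050


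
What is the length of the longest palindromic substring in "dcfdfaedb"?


Input: "dcfdfaedb"
Checking substrings for palindromes:
  [2:5] "fdf" (len 3) => palindrome
Longest palindromic substring: "fdf" with length 3

3


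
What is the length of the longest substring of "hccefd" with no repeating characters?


Input: "hccefd"
Sliding window (track last position of each char):
  Position 0 ('h'): window [0,0] length 1 -- new best
  Position 1 ('c'): window [0,1] length 2 -- new best
  Position 2 ('c'): repeat (last at 1), move window start to 2
  Position 2 ('c'): window [2,2] length 1
  Position 3 ('e'): window [2,3] length 2
  Position 4 ('f'): window [2,4] length 3 -- new best
  Position 5 ('d'): window [2,5] length 4 -- new best
Longest substring with no repeats: "cefd" with length 4

4


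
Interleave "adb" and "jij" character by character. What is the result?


Interleaving "adb" and "jij":
  Position 0: 'a' from first, 'j' from second => "aj"
  Position 1: 'd' from first, 'i' from second => "di"
  Position 2: 'b' from first, 'j' from second => "bj"
Result: ajdibj

ajdibj


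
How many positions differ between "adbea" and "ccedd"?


Comparing "adbea" and "ccedd" position by position:
  Position 0: 'a' vs 'c' => DIFFER
  Position 1: 'd' vs 'c' => DIFFER
  Position 2: 'b' vs 'e' => DIFFER
  Position 3: 'e' vs 'd' => DIFFER
  Position 4: 'a' vs 'd' => DIFFER
Positions that differ: 5

5


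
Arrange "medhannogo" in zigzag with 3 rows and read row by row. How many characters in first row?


Zigzag "medhannogo" into 3 rows:
Placing characters:
  'm' => row 0
  'e' => row 1
  'd' => row 2
  'h' => row 1
  'a' => row 0
  'n' => row 1
  'n' => row 2
  'o' => row 1
  'g' => row 0
  'o' => row 1
Rows:
  Row 0: "mag"
  Row 1: "ehnoo"
  Row 2: "dn"
First row length: 3

3


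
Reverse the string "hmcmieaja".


Input: hmcmieaja
Reading characters right to left:
  Position 8: 'a'
  Position 7: 'j'
  Position 6: 'a'
  Position 5: 'e'
  Position 4: 'i'
  Position 3: 'm'
  Position 2: 'c'
  Position 1: 'm'
  Position 0: 'h'
Reversed: ajaeimcmh

ajaeimcmh


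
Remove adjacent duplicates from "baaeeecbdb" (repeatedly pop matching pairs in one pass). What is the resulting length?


Input: baaeeecbdb
Stack-based adjacent duplicate removal:
  Read 'b': push. Stack: b
  Read 'a': push. Stack: ba
  Read 'a': matches stack top 'a' => pop. Stack: b
  Read 'e': push. Stack: be
  Read 'e': matches stack top 'e' => pop. Stack: b
  Read 'e': push. Stack: be
  Read 'c': push. Stack: bec
  Read 'b': push. Stack: becb
  Read 'd': push. Stack: becbd
  Read 'b': push. Stack: becbdb
Final stack: "becbdb" (length 6)

6


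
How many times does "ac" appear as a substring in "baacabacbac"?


Searching for "ac" in "baacabacbac"
Scanning each position:
  Position 0: "ba" => no
  Position 1: "aa" => no
  Position 2: "ac" => MATCH
  Position 3: "ca" => no
  Position 4: "ab" => no
  Position 5: "ba" => no
  Position 6: "ac" => MATCH
  Position 7: "cb" => no
  Position 8: "ba" => no
  Position 9: "ac" => MATCH
Total occurrences: 3

3


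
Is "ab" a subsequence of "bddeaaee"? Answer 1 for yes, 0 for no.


Check if "ab" is a subsequence of "bddeaaee"
Greedy scan:
  Position 0 ('b'): no match needed
  Position 1 ('d'): no match needed
  Position 2 ('d'): no match needed
  Position 3 ('e'): no match needed
  Position 4 ('a'): matches sub[0] = 'a'
  Position 5 ('a'): no match needed
  Position 6 ('e'): no match needed
  Position 7 ('e'): no match needed
Only matched 1/2 characters => not a subsequence

0


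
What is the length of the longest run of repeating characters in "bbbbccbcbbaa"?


Input: "bbbbccbcbbaa"
Scanning for longest run:
  Position 1 ('b'): continues run of 'b', length=2
  Position 2 ('b'): continues run of 'b', length=3
  Position 3 ('b'): continues run of 'b', length=4
  Position 4 ('c'): new char, reset run to 1
  Position 5 ('c'): continues run of 'c', length=2
  Position 6 ('b'): new char, reset run to 1
  Position 7 ('c'): new char, reset run to 1
  Position 8 ('b'): new char, reset run to 1
  Position 9 ('b'): continues run of 'b', length=2
  Position 10 ('a'): new char, reset run to 1
  Position 11 ('a'): continues run of 'a', length=2
Longest run: 'b' with length 4

4


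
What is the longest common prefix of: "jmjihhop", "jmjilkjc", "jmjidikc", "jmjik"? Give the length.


Words: jmjihhop, jmjilkjc, jmjidikc, jmjik
  Position 0: all 'j' => match
  Position 1: all 'm' => match
  Position 2: all 'j' => match
  Position 3: all 'i' => match
  Position 4: ('h', 'l', 'd', 'k') => mismatch, stop
LCP = "jmji" (length 4)

4


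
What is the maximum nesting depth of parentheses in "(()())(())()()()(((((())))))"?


Input: "(()())(())()()()(((((())))))"
Tracking depth:
  Position 0 '(': depth becomes 1
  Position 1 '(': depth becomes 2
  Position 2 ')': depth becomes 1
  Position 3 '(': depth becomes 2
  Position 4 ')': depth becomes 1
  Position 5 ')': depth becomes 0
  Position 6 '(': depth becomes 1
  Position 7 '(': depth becomes 2
  Position 8 ')': depth becomes 1
  Position 9 ')': depth becomes 0
  Position 10 '(': depth becomes 1
  Position 11 ')': depth becomes 0
  Position 12 '(': depth becomes 1
  Position 13 ')': depth becomes 0
  Position 14 '(': depth becomes 1
  Position 15 ')': depth becomes 0
  Position 16 '(': depth becomes 1
  Position 17 '(': depth becomes 2
  Position 18 '(': depth becomes 3
  Position 19 '(': depth becomes 4
  Position 20 '(': depth becomes 5
  Position 21 '(': depth becomes 6
  Position 22 ')': depth becomes 5
  Position 23 ')': depth becomes 4
  Position 24 ')': depth becomes 3
  Position 25 ')': depth becomes 2
  Position 26 ')': depth becomes 1
  Position 27 ')': depth becomes 0
Maximum depth reached: 6

6


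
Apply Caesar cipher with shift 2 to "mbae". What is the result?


Caesar cipher: shift "mbae" by 2
  'm' (pos 12) + 2 = pos 14 = 'o'
  'b' (pos 1) + 2 = pos 3 = 'd'
  'a' (pos 0) + 2 = pos 2 = 'c'
  'e' (pos 4) + 2 = pos 6 = 'g'
Result: odcg

odcg


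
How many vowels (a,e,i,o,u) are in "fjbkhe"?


Input: fjbkhe
Checking each character:
  'f' at position 0: consonant
  'j' at position 1: consonant
  'b' at position 2: consonant
  'k' at position 3: consonant
  'h' at position 4: consonant
  'e' at position 5: vowel (running total: 1)
Total vowels: 1

1


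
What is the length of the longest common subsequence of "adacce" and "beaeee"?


LCS of "adacce" and "beaeee"
DP table:
           b    e    a    e    e    e
      0    0    0    0    0    0    0
  a   0    0    0    1    1    1    1
  d   0    0    0    1    1    1    1
  a   0    0    0    1    1    1    1
  c   0    0    0    1    1    1    1
  c   0    0    0    1    1    1    1
  e   0    0    1    1    2    2    2
LCS length = dp[6][6] = 2

2


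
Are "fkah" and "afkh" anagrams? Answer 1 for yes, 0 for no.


Strings: "fkah", "afkh"
Sorted first:  afhk
Sorted second: afhk
Sorted forms match => anagrams

1


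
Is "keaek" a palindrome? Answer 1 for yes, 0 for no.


Input: keaek
Reversed: keaek
  Compare pos 0 ('k') with pos 4 ('k'): match
  Compare pos 1 ('e') with pos 3 ('e'): match
Result: palindrome

1


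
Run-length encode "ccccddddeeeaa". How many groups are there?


Input: ccccddddeeeaa
Scanning for consecutive runs:
  Group 1: 'c' x 4 (positions 0-3)
  Group 2: 'd' x 4 (positions 4-7)
  Group 3: 'e' x 3 (positions 8-10)
  Group 4: 'a' x 2 (positions 11-12)
Total groups: 4

4


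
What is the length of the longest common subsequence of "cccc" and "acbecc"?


LCS of "cccc" and "acbecc"
DP table:
           a    c    b    e    c    c
      0    0    0    0    0    0    0
  c   0    0    1    1    1    1    1
  c   0    0    1    1    1    2    2
  c   0    0    1    1    1    2    3
  c   0    0    1    1    1    2    3
LCS length = dp[4][6] = 3

3


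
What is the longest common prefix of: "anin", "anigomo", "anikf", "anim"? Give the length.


Words: anin, anigomo, anikf, anim
  Position 0: all 'a' => match
  Position 1: all 'n' => match
  Position 2: all 'i' => match
  Position 3: ('n', 'g', 'k', 'm') => mismatch, stop
LCP = "ani" (length 3)

3


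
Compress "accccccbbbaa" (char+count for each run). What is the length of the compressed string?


Input: accccccbbbaa
Runs:
  'a' x 1 => "a1"
  'c' x 6 => "c6"
  'b' x 3 => "b3"
  'a' x 2 => "a2"
Compressed: "a1c6b3a2"
Compressed length: 8

8


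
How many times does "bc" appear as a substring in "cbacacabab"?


Searching for "bc" in "cbacacabab"
Scanning each position:
  Position 0: "cb" => no
  Position 1: "ba" => no
  Position 2: "ac" => no
  Position 3: "ca" => no
  Position 4: "ac" => no
  Position 5: "ca" => no
  Position 6: "ab" => no
  Position 7: "ba" => no
  Position 8: "ab" => no
Total occurrences: 0

0


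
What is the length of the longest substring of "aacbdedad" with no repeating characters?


Input: "aacbdedad"
Sliding window (track last position of each char):
  Position 0 ('a'): window [0,0] length 1 -- new best
  Position 1 ('a'): repeat (last at 0), move window start to 1
  Position 1 ('a'): window [1,1] length 1
  Position 2 ('c'): window [1,2] length 2 -- new best
  Position 3 ('b'): window [1,3] length 3 -- new best
  Position 4 ('d'): window [1,4] length 4 -- new best
  Position 5 ('e'): window [1,5] length 5 -- new best
  Position 6 ('d'): repeat (last at 4), move window start to 5
  Position 6 ('d'): window [5,6] length 2
  Position 7 ('a'): window [5,7] length 3
  Position 8 ('d'): repeat (last at 6), move window start to 7
  Position 8 ('d'): window [7,8] length 2
Longest substring with no repeats: "acbde" with length 5

5


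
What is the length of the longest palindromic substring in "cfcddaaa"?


Input: "cfcddaaa"
Checking substrings for palindromes:
  [0:3] "cfc" (len 3) => palindrome
  [5:8] "aaa" (len 3) => palindrome
  [3:5] "dd" (len 2) => palindrome
  [5:7] "aa" (len 2) => palindrome
  [6:8] "aa" (len 2) => palindrome
Longest palindromic substring: "cfc" with length 3

3


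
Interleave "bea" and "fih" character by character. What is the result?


Interleaving "bea" and "fih":
  Position 0: 'b' from first, 'f' from second => "bf"
  Position 1: 'e' from first, 'i' from second => "ei"
  Position 2: 'a' from first, 'h' from second => "ah"
Result: bfeiah

bfeiah


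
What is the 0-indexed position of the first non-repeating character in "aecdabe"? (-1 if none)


Input: aecdabe
Character frequencies:
  'a': 2
  'b': 1
  'c': 1
  'd': 1
  'e': 2
Scanning left to right for freq == 1:
  Position 0 ('a'): freq=2, skip
  Position 1 ('e'): freq=2, skip
  Position 2 ('c'): unique! => answer = 2

2


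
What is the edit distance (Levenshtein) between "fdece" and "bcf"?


Computing edit distance: "fdece" -> "bcf"
DP table:
           b    c    f
      0    1    2    3
  f   1    1    2    2
  d   2    2    2    3
  e   3    3    3    3
  c   4    4    3    4
  e   5    5    4    4
Edit distance = dp[5][3] = 4

4


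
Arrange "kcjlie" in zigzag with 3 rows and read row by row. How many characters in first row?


Zigzag "kcjlie" into 3 rows:
Placing characters:
  'k' => row 0
  'c' => row 1
  'j' => row 2
  'l' => row 1
  'i' => row 0
  'e' => row 1
Rows:
  Row 0: "ki"
  Row 1: "cle"
  Row 2: "j"
First row length: 2

2


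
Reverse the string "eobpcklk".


Input: eobpcklk
Reading characters right to left:
  Position 7: 'k'
  Position 6: 'l'
  Position 5: 'k'
  Position 4: 'c'
  Position 3: 'p'
  Position 2: 'b'
  Position 1: 'o'
  Position 0: 'e'
Reversed: klkcpboe

klkcpboe


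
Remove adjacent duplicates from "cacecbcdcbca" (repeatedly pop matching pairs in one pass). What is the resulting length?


Input: cacecbcdcbca
Stack-based adjacent duplicate removal:
  Read 'c': push. Stack: c
  Read 'a': push. Stack: ca
  Read 'c': push. Stack: cac
  Read 'e': push. Stack: cace
  Read 'c': push. Stack: cacec
  Read 'b': push. Stack: cacecb
  Read 'c': push. Stack: cacecbc
  Read 'd': push. Stack: cacecbcd
  Read 'c': push. Stack: cacecbcdc
  Read 'b': push. Stack: cacecbcdcb
  Read 'c': push. Stack: cacecbcdcbc
  Read 'a': push. Stack: cacecbcdcbca
Final stack: "cacecbcdcbca" (length 12)

12


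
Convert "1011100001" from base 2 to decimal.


Input: "1011100001" in base 2
Positional expansion:
  Digit '1' (value 1) x 2^9 = 512
  Digit '0' (value 0) x 2^8 = 0
  Digit '1' (value 1) x 2^7 = 128
  Digit '1' (value 1) x 2^6 = 64
  Digit '1' (value 1) x 2^5 = 32
  Digit '0' (value 0) x 2^4 = 0
  Digit '0' (value 0) x 2^3 = 0
  Digit '0' (value 0) x 2^2 = 0
  Digit '0' (value 0) x 2^1 = 0
  Digit '1' (value 1) x 2^0 = 1
Sum = 737

737


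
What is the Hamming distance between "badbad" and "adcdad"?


Comparing "badbad" and "adcdad" position by position:
  Position 0: 'b' vs 'a' => differ
  Position 1: 'a' vs 'd' => differ
  Position 2: 'd' vs 'c' => differ
  Position 3: 'b' vs 'd' => differ
  Position 4: 'a' vs 'a' => same
  Position 5: 'd' vs 'd' => same
Total differences (Hamming distance): 4

4


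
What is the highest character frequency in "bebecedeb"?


Input: bebecedeb
Character counts:
  'b': 3
  'c': 1
  'd': 1
  'e': 4
Maximum frequency: 4

4


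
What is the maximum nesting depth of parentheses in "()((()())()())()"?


Input: "()((()())()())()"
Tracking depth:
  Position 0 '(': depth becomes 1
  Position 1 ')': depth becomes 0
  Position 2 '(': depth becomes 1
  Position 3 '(': depth becomes 2
  Position 4 '(': depth becomes 3
  Position 5 ')': depth becomes 2
  Position 6 '(': depth becomes 3
  Position 7 ')': depth becomes 2
  Position 8 ')': depth becomes 1
  Position 9 '(': depth becomes 2
  Position 10 ')': depth becomes 1
  Position 11 '(': depth becomes 2
  Position 12 ')': depth becomes 1
  Position 13 ')': depth becomes 0
  Position 14 '(': depth becomes 1
  Position 15 ')': depth becomes 0
Maximum depth reached: 3

3


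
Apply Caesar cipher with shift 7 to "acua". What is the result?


Caesar cipher: shift "acua" by 7
  'a' (pos 0) + 7 = pos 7 = 'h'
  'c' (pos 2) + 7 = pos 9 = 'j'
  'u' (pos 20) + 7 = pos 1 = 'b'
  'a' (pos 0) + 7 = pos 7 = 'h'
Result: hjbh

hjbh


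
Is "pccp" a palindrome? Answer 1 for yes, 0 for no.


Input: pccp
Reversed: pccp
  Compare pos 0 ('p') with pos 3 ('p'): match
  Compare pos 1 ('c') with pos 2 ('c'): match
Result: palindrome

1


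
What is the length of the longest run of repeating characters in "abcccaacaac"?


Input: "abcccaacaac"
Scanning for longest run:
  Position 1 ('b'): new char, reset run to 1
  Position 2 ('c'): new char, reset run to 1
  Position 3 ('c'): continues run of 'c', length=2
  Position 4 ('c'): continues run of 'c', length=3
  Position 5 ('a'): new char, reset run to 1
  Position 6 ('a'): continues run of 'a', length=2
  Position 7 ('c'): new char, reset run to 1
  Position 8 ('a'): new char, reset run to 1
  Position 9 ('a'): continues run of 'a', length=2
  Position 10 ('c'): new char, reset run to 1
Longest run: 'c' with length 3

3


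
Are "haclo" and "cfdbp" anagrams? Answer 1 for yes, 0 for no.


Strings: "haclo", "cfdbp"
Sorted first:  achlo
Sorted second: bcdfp
Differ at position 0: 'a' vs 'b' => not anagrams

0


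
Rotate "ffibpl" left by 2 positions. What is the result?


Input: "ffibpl", rotate left by 2
First 2 characters: "ff"
Remaining characters: "ibpl"
Concatenate remaining + first: "ibpl" + "ff" = "ibplff"

ibplff


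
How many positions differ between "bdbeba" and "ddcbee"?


Comparing "bdbeba" and "ddcbee" position by position:
  Position 0: 'b' vs 'd' => DIFFER
  Position 1: 'd' vs 'd' => same
  Position 2: 'b' vs 'c' => DIFFER
  Position 3: 'e' vs 'b' => DIFFER
  Position 4: 'b' vs 'e' => DIFFER
  Position 5: 'a' vs 'e' => DIFFER
Positions that differ: 5

5


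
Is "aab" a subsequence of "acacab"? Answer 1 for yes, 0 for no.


Check if "aab" is a subsequence of "acacab"
Greedy scan:
  Position 0 ('a'): matches sub[0] = 'a'
  Position 1 ('c'): no match needed
  Position 2 ('a'): matches sub[1] = 'a'
  Position 3 ('c'): no match needed
  Position 4 ('a'): no match needed
  Position 5 ('b'): matches sub[2] = 'b'
All 3 characters matched => is a subsequence

1


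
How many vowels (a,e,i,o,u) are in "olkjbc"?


Input: olkjbc
Checking each character:
  'o' at position 0: vowel (running total: 1)
  'l' at position 1: consonant
  'k' at position 2: consonant
  'j' at position 3: consonant
  'b' at position 4: consonant
  'c' at position 5: consonant
Total vowels: 1

1


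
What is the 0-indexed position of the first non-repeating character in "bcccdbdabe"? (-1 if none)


Input: bcccdbdabe
Character frequencies:
  'a': 1
  'b': 3
  'c': 3
  'd': 2
  'e': 1
Scanning left to right for freq == 1:
  Position 0 ('b'): freq=3, skip
  Position 1 ('c'): freq=3, skip
  Position 2 ('c'): freq=3, skip
  Position 3 ('c'): freq=3, skip
  Position 4 ('d'): freq=2, skip
  Position 5 ('b'): freq=3, skip
  Position 6 ('d'): freq=2, skip
  Position 7 ('a'): unique! => answer = 7

7


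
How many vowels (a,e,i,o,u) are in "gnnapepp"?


Input: gnnapepp
Checking each character:
  'g' at position 0: consonant
  'n' at position 1: consonant
  'n' at position 2: consonant
  'a' at position 3: vowel (running total: 1)
  'p' at position 4: consonant
  'e' at position 5: vowel (running total: 2)
  'p' at position 6: consonant
  'p' at position 7: consonant
Total vowels: 2

2


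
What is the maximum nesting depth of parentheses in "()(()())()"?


Input: "()(()())()"
Tracking depth:
  Position 0 '(': depth becomes 1
  Position 1 ')': depth becomes 0
  Position 2 '(': depth becomes 1
  Position 3 '(': depth becomes 2
  Position 4 ')': depth becomes 1
  Position 5 '(': depth becomes 2
  Position 6 ')': depth becomes 1
  Position 7 ')': depth becomes 0
  Position 8 '(': depth becomes 1
  Position 9 ')': depth becomes 0
Maximum depth reached: 2

2


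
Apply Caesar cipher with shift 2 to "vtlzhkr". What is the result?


Caesar cipher: shift "vtlzhkr" by 2
  'v' (pos 21) + 2 = pos 23 = 'x'
  't' (pos 19) + 2 = pos 21 = 'v'
  'l' (pos 11) + 2 = pos 13 = 'n'
  'z' (pos 25) + 2 = pos 1 = 'b'
  'h' (pos 7) + 2 = pos 9 = 'j'
  'k' (pos 10) + 2 = pos 12 = 'm'
  'r' (pos 17) + 2 = pos 19 = 't'
Result: xvnbjmt

xvnbjmt


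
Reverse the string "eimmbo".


Input: eimmbo
Reading characters right to left:
  Position 5: 'o'
  Position 4: 'b'
  Position 3: 'm'
  Position 2: 'm'
  Position 1: 'i'
  Position 0: 'e'
Reversed: obmmie

obmmie


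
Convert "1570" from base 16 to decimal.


Input: "1570" in base 16
Positional expansion:
  Digit '1' (value 1) x 16^3 = 4096
  Digit '5' (value 5) x 16^2 = 1280
  Digit '7' (value 7) x 16^1 = 112
  Digit '0' (value 0) x 16^0 = 0
Sum = 5488

5488


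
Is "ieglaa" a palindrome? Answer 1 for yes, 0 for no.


Input: ieglaa
Reversed: aalgei
  Compare pos 0 ('i') with pos 5 ('a'): MISMATCH
  Compare pos 1 ('e') with pos 4 ('a'): MISMATCH
  Compare pos 2 ('g') with pos 3 ('l'): MISMATCH
Result: not a palindrome

0


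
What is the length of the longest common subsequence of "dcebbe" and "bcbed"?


LCS of "dcebbe" and "bcbed"
DP table:
           b    c    b    e    d
      0    0    0    0    0    0
  d   0    0    0    0    0    1
  c   0    0    1    1    1    1
  e   0    0    1    1    2    2
  b   0    1    1    2    2    2
  b   0    1    1    2    2    2
  e   0    1    1    2    3    3
LCS length = dp[6][5] = 3

3


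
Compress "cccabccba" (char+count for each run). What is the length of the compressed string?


Input: cccabccba
Runs:
  'c' x 3 => "c3"
  'a' x 1 => "a1"
  'b' x 1 => "b1"
  'c' x 2 => "c2"
  'b' x 1 => "b1"
  'a' x 1 => "a1"
Compressed: "c3a1b1c2b1a1"
Compressed length: 12

12


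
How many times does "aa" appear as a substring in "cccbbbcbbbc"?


Searching for "aa" in "cccbbbcbbbc"
Scanning each position:
  Position 0: "cc" => no
  Position 1: "cc" => no
  Position 2: "cb" => no
  Position 3: "bb" => no
  Position 4: "bb" => no
  Position 5: "bc" => no
  Position 6: "cb" => no
  Position 7: "bb" => no
  Position 8: "bb" => no
  Position 9: "bc" => no
Total occurrences: 0

0


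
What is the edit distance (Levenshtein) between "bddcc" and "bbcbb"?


Computing edit distance: "bddcc" -> "bbcbb"
DP table:
           b    b    c    b    b
      0    1    2    3    4    5
  b   1    0    1    2    3    4
  d   2    1    1    2    3    4
  d   3    2    2    2    3    4
  c   4    3    3    2    3    4
  c   5    4    4    3    3    4
Edit distance = dp[5][5] = 4

4


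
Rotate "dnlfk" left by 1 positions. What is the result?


Input: "dnlfk", rotate left by 1
First 1 characters: "d"
Remaining characters: "nlfk"
Concatenate remaining + first: "nlfk" + "d" = "nlfkd"

nlfkd


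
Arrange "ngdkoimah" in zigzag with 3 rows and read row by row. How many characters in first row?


Zigzag "ngdkoimah" into 3 rows:
Placing characters:
  'n' => row 0
  'g' => row 1
  'd' => row 2
  'k' => row 1
  'o' => row 0
  'i' => row 1
  'm' => row 2
  'a' => row 1
  'h' => row 0
Rows:
  Row 0: "noh"
  Row 1: "gkia"
  Row 2: "dm"
First row length: 3

3


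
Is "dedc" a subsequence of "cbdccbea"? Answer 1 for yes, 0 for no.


Check if "dedc" is a subsequence of "cbdccbea"
Greedy scan:
  Position 0 ('c'): no match needed
  Position 1 ('b'): no match needed
  Position 2 ('d'): matches sub[0] = 'd'
  Position 3 ('c'): no match needed
  Position 4 ('c'): no match needed
  Position 5 ('b'): no match needed
  Position 6 ('e'): matches sub[1] = 'e'
  Position 7 ('a'): no match needed
Only matched 2/4 characters => not a subsequence

0


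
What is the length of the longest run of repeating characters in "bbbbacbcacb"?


Input: "bbbbacbcacb"
Scanning for longest run:
  Position 1 ('b'): continues run of 'b', length=2
  Position 2 ('b'): continues run of 'b', length=3
  Position 3 ('b'): continues run of 'b', length=4
  Position 4 ('a'): new char, reset run to 1
  Position 5 ('c'): new char, reset run to 1
  Position 6 ('b'): new char, reset run to 1
  Position 7 ('c'): new char, reset run to 1
  Position 8 ('a'): new char, reset run to 1
  Position 9 ('c'): new char, reset run to 1
  Position 10 ('b'): new char, reset run to 1
Longest run: 'b' with length 4

4


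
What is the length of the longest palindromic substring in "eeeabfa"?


Input: "eeeabfa"
Checking substrings for palindromes:
  [0:3] "eee" (len 3) => palindrome
  [0:2] "ee" (len 2) => palindrome
  [1:3] "ee" (len 2) => palindrome
Longest palindromic substring: "eee" with length 3

3


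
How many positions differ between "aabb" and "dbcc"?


Comparing "aabb" and "dbcc" position by position:
  Position 0: 'a' vs 'd' => DIFFER
  Position 1: 'a' vs 'b' => DIFFER
  Position 2: 'b' vs 'c' => DIFFER
  Position 3: 'b' vs 'c' => DIFFER
Positions that differ: 4

4


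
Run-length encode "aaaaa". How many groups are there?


Input: aaaaa
Scanning for consecutive runs:
  Group 1: 'a' x 5 (positions 0-4)
Total groups: 1

1


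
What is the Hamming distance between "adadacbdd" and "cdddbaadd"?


Comparing "adadacbdd" and "cdddbaadd" position by position:
  Position 0: 'a' vs 'c' => differ
  Position 1: 'd' vs 'd' => same
  Position 2: 'a' vs 'd' => differ
  Position 3: 'd' vs 'd' => same
  Position 4: 'a' vs 'b' => differ
  Position 5: 'c' vs 'a' => differ
  Position 6: 'b' vs 'a' => differ
  Position 7: 'd' vs 'd' => same
  Position 8: 'd' vs 'd' => same
Total differences (Hamming distance): 5

5


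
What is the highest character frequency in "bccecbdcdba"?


Input: bccecbdcdba
Character counts:
  'a': 1
  'b': 3
  'c': 4
  'd': 2
  'e': 1
Maximum frequency: 4

4


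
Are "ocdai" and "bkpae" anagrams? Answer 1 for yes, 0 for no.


Strings: "ocdai", "bkpae"
Sorted first:  acdio
Sorted second: abekp
Differ at position 1: 'c' vs 'b' => not anagrams

0


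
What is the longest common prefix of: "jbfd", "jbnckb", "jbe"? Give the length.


Words: jbfd, jbnckb, jbe
  Position 0: all 'j' => match
  Position 1: all 'b' => match
  Position 2: ('f', 'n', 'e') => mismatch, stop
LCP = "jb" (length 2)

2


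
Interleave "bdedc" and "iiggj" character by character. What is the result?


Interleaving "bdedc" and "iiggj":
  Position 0: 'b' from first, 'i' from second => "bi"
  Position 1: 'd' from first, 'i' from second => "di"
  Position 2: 'e' from first, 'g' from second => "eg"
  Position 3: 'd' from first, 'g' from second => "dg"
  Position 4: 'c' from first, 'j' from second => "cj"
Result: bidiegdgcj

bidiegdgcj


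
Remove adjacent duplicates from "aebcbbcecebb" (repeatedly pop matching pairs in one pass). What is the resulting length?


Input: aebcbbcecebb
Stack-based adjacent duplicate removal:
  Read 'a': push. Stack: a
  Read 'e': push. Stack: ae
  Read 'b': push. Stack: aeb
  Read 'c': push. Stack: aebc
  Read 'b': push. Stack: aebcb
  Read 'b': matches stack top 'b' => pop. Stack: aebc
  Read 'c': matches stack top 'c' => pop. Stack: aeb
  Read 'e': push. Stack: aebe
  Read 'c': push. Stack: aebec
  Read 'e': push. Stack: aebece
  Read 'b': push. Stack: aebeceb
  Read 'b': matches stack top 'b' => pop. Stack: aebece
Final stack: "aebece" (length 6)

6


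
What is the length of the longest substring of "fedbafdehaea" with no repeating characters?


Input: "fedbafdehaea"
Sliding window (track last position of each char):
  Position 0 ('f'): window [0,0] length 1 -- new best
  Position 1 ('e'): window [0,1] length 2 -- new best
  Position 2 ('d'): window [0,2] length 3 -- new best
  Position 3 ('b'): window [0,3] length 4 -- new best
  Position 4 ('a'): window [0,4] length 5 -- new best
  Position 5 ('f'): repeat (last at 0), move window start to 1
  Position 5 ('f'): window [1,5] length 5
  Position 6 ('d'): repeat (last at 2), move window start to 3
  Position 6 ('d'): window [3,6] length 4
  Position 7 ('e'): window [3,7] length 5
  Position 8 ('h'): window [3,8] length 6 -- new best
  Position 9 ('a'): repeat (last at 4), move window start to 5
  Position 9 ('a'): window [5,9] length 5
  Position 10 ('e'): repeat (last at 7), move window start to 8
  Position 10 ('e'): window [8,10] length 3
  Position 11 ('a'): repeat (last at 9), move window start to 10
  Position 11 ('a'): window [10,11] length 2
Longest substring with no repeats: "bafdeh" with length 6

6


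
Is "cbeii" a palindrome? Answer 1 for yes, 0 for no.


Input: cbeii
Reversed: iiebc
  Compare pos 0 ('c') with pos 4 ('i'): MISMATCH
  Compare pos 1 ('b') with pos 3 ('i'): MISMATCH
Result: not a palindrome

0


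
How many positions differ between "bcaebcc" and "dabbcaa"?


Comparing "bcaebcc" and "dabbcaa" position by position:
  Position 0: 'b' vs 'd' => DIFFER
  Position 1: 'c' vs 'a' => DIFFER
  Position 2: 'a' vs 'b' => DIFFER
  Position 3: 'e' vs 'b' => DIFFER
  Position 4: 'b' vs 'c' => DIFFER
  Position 5: 'c' vs 'a' => DIFFER
  Position 6: 'c' vs 'a' => DIFFER
Positions that differ: 7

7


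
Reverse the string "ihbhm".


Input: ihbhm
Reading characters right to left:
  Position 4: 'm'
  Position 3: 'h'
  Position 2: 'b'
  Position 1: 'h'
  Position 0: 'i'
Reversed: mhbhi

mhbhi


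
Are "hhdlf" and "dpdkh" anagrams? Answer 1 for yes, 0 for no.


Strings: "hhdlf", "dpdkh"
Sorted first:  dfhhl
Sorted second: ddhkp
Differ at position 1: 'f' vs 'd' => not anagrams

0


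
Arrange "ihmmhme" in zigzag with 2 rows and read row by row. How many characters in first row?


Zigzag "ihmmhme" into 2 rows:
Placing characters:
  'i' => row 0
  'h' => row 1
  'm' => row 0
  'm' => row 1
  'h' => row 0
  'm' => row 1
  'e' => row 0
Rows:
  Row 0: "imhe"
  Row 1: "hmm"
First row length: 4

4


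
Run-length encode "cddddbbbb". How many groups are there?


Input: cddddbbbb
Scanning for consecutive runs:
  Group 1: 'c' x 1 (positions 0-0)
  Group 2: 'd' x 4 (positions 1-4)
  Group 3: 'b' x 4 (positions 5-8)
Total groups: 3

3


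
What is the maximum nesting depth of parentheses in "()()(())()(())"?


Input: "()()(())()(())"
Tracking depth:
  Position 0 '(': depth becomes 1
  Position 1 ')': depth becomes 0
  Position 2 '(': depth becomes 1
  Position 3 ')': depth becomes 0
  Position 4 '(': depth becomes 1
  Position 5 '(': depth becomes 2
  Position 6 ')': depth becomes 1
  Position 7 ')': depth becomes 0
  Position 8 '(': depth becomes 1
  Position 9 ')': depth becomes 0
  Position 10 '(': depth becomes 1
  Position 11 '(': depth becomes 2
  Position 12 ')': depth becomes 1
  Position 13 ')': depth becomes 0
Maximum depth reached: 2

2


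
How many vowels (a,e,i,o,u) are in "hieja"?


Input: hieja
Checking each character:
  'h' at position 0: consonant
  'i' at position 1: vowel (running total: 1)
  'e' at position 2: vowel (running total: 2)
  'j' at position 3: consonant
  'a' at position 4: vowel (running total: 3)
Total vowels: 3

3


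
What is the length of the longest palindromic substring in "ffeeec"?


Input: "ffeeec"
Checking substrings for palindromes:
  [2:5] "eee" (len 3) => palindrome
  [0:2] "ff" (len 2) => palindrome
  [2:4] "ee" (len 2) => palindrome
  [3:5] "ee" (len 2) => palindrome
Longest palindromic substring: "eee" with length 3

3


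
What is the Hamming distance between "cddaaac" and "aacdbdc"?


Comparing "cddaaac" and "aacdbdc" position by position:
  Position 0: 'c' vs 'a' => differ
  Position 1: 'd' vs 'a' => differ
  Position 2: 'd' vs 'c' => differ
  Position 3: 'a' vs 'd' => differ
  Position 4: 'a' vs 'b' => differ
  Position 5: 'a' vs 'd' => differ
  Position 6: 'c' vs 'c' => same
Total differences (Hamming distance): 6

6


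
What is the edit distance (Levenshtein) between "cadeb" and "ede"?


Computing edit distance: "cadeb" -> "ede"
DP table:
           e    d    e
      0    1    2    3
  c   1    1    2    3
  a   2    2    2    3
  d   3    3    2    3
  e   4    3    3    2
  b   5    4    4    3
Edit distance = dp[5][3] = 3

3


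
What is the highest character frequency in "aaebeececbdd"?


Input: aaebeececbdd
Character counts:
  'a': 2
  'b': 2
  'c': 2
  'd': 2
  'e': 4
Maximum frequency: 4

4


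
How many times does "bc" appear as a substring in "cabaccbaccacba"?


Searching for "bc" in "cabaccbaccacba"
Scanning each position:
  Position 0: "ca" => no
  Position 1: "ab" => no
  Position 2: "ba" => no
  Position 3: "ac" => no
  Position 4: "cc" => no
  Position 5: "cb" => no
  Position 6: "ba" => no
  Position 7: "ac" => no
  Position 8: "cc" => no
  Position 9: "ca" => no
  Position 10: "ac" => no
  Position 11: "cb" => no
  Position 12: "ba" => no
Total occurrences: 0

0


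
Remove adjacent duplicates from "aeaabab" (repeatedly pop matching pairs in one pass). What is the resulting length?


Input: aeaabab
Stack-based adjacent duplicate removal:
  Read 'a': push. Stack: a
  Read 'e': push. Stack: ae
  Read 'a': push. Stack: aea
  Read 'a': matches stack top 'a' => pop. Stack: ae
  Read 'b': push. Stack: aeb
  Read 'a': push. Stack: aeba
  Read 'b': push. Stack: aebab
Final stack: "aebab" (length 5)

5


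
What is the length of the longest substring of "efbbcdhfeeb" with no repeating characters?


Input: "efbbcdhfeeb"
Sliding window (track last position of each char):
  Position 0 ('e'): window [0,0] length 1 -- new best
  Position 1 ('f'): window [0,1] length 2 -- new best
  Position 2 ('b'): window [0,2] length 3 -- new best
  Position 3 ('b'): repeat (last at 2), move window start to 3
  Position 3 ('b'): window [3,3] length 1
  Position 4 ('c'): window [3,4] length 2
  Position 5 ('d'): window [3,5] length 3
  Position 6 ('h'): window [3,6] length 4 -- new best
  Position 7 ('f'): window [3,7] length 5 -- new best
  Position 8 ('e'): window [3,8] length 6 -- new best
  Position 9 ('e'): repeat (last at 8), move window start to 9
  Position 9 ('e'): window [9,9] length 1
  Position 10 ('b'): window [9,10] length 2
Longest substring with no repeats: "bcdhfe" with length 6

6


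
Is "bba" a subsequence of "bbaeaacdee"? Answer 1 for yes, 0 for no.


Check if "bba" is a subsequence of "bbaeaacdee"
Greedy scan:
  Position 0 ('b'): matches sub[0] = 'b'
  Position 1 ('b'): matches sub[1] = 'b'
  Position 2 ('a'): matches sub[2] = 'a'
  Position 3 ('e'): no match needed
  Position 4 ('a'): no match needed
  Position 5 ('a'): no match needed
  Position 6 ('c'): no match needed
  Position 7 ('d'): no match needed
  Position 8 ('e'): no match needed
  Position 9 ('e'): no match needed
All 3 characters matched => is a subsequence

1


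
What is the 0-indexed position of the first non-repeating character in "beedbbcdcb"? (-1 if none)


Input: beedbbcdcb
Character frequencies:
  'b': 4
  'c': 2
  'd': 2
  'e': 2
Scanning left to right for freq == 1:
  Position 0 ('b'): freq=4, skip
  Position 1 ('e'): freq=2, skip
  Position 2 ('e'): freq=2, skip
  Position 3 ('d'): freq=2, skip
  Position 4 ('b'): freq=4, skip
  Position 5 ('b'): freq=4, skip
  Position 6 ('c'): freq=2, skip
  Position 7 ('d'): freq=2, skip
  Position 8 ('c'): freq=2, skip
  Position 9 ('b'): freq=4, skip
  No unique character found => answer = -1

-1


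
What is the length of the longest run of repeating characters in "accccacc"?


Input: "accccacc"
Scanning for longest run:
  Position 1 ('c'): new char, reset run to 1
  Position 2 ('c'): continues run of 'c', length=2
  Position 3 ('c'): continues run of 'c', length=3
  Position 4 ('c'): continues run of 'c', length=4
  Position 5 ('a'): new char, reset run to 1
  Position 6 ('c'): new char, reset run to 1
  Position 7 ('c'): continues run of 'c', length=2
Longest run: 'c' with length 4

4


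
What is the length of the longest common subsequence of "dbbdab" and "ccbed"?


LCS of "dbbdab" and "ccbed"
DP table:
           c    c    b    e    d
      0    0    0    0    0    0
  d   0    0    0    0    0    1
  b   0    0    0    1    1    1
  b   0    0    0    1    1    1
  d   0    0    0    1    1    2
  a   0    0    0    1    1    2
  b   0    0    0    1    1    2
LCS length = dp[6][5] = 2

2


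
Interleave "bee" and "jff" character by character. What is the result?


Interleaving "bee" and "jff":
  Position 0: 'b' from first, 'j' from second => "bj"
  Position 1: 'e' from first, 'f' from second => "ef"
  Position 2: 'e' from first, 'f' from second => "ef"
Result: bjefef

bjefef


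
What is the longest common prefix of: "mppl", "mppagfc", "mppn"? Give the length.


Words: mppl, mppagfc, mppn
  Position 0: all 'm' => match
  Position 1: all 'p' => match
  Position 2: all 'p' => match
  Position 3: ('l', 'a', 'n') => mismatch, stop
LCP = "mpp" (length 3)

3


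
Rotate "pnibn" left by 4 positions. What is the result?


Input: "pnibn", rotate left by 4
First 4 characters: "pnib"
Remaining characters: "n"
Concatenate remaining + first: "n" + "pnib" = "npnib"

npnib


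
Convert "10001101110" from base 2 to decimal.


Input: "10001101110" in base 2
Positional expansion:
  Digit '1' (value 1) x 2^10 = 1024
  Digit '0' (value 0) x 2^9 = 0
  Digit '0' (value 0) x 2^8 = 0
  Digit '0' (value 0) x 2^7 = 0
  Digit '1' (value 1) x 2^6 = 64
  Digit '1' (value 1) x 2^5 = 32
  Digit '0' (value 0) x 2^4 = 0
  Digit '1' (value 1) x 2^3 = 8
  Digit '1' (value 1) x 2^2 = 4
  Digit '1' (value 1) x 2^1 = 2
  Digit '0' (value 0) x 2^0 = 0
Sum = 1134

1134


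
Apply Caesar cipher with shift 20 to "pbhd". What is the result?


Caesar cipher: shift "pbhd" by 20
  'p' (pos 15) + 20 = pos 9 = 'j'
  'b' (pos 1) + 20 = pos 21 = 'v'
  'h' (pos 7) + 20 = pos 1 = 'b'
  'd' (pos 3) + 20 = pos 23 = 'x'
Result: jvbx

jvbx


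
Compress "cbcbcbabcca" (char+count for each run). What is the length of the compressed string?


Input: cbcbcbabcca
Runs:
  'c' x 1 => "c1"
  'b' x 1 => "b1"
  'c' x 1 => "c1"
  'b' x 1 => "b1"
  'c' x 1 => "c1"
  'b' x 1 => "b1"
  'a' x 1 => "a1"
  'b' x 1 => "b1"
  'c' x 2 => "c2"
  'a' x 1 => "a1"
Compressed: "c1b1c1b1c1b1a1b1c2a1"
Compressed length: 20

20


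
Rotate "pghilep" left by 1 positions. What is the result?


Input: "pghilep", rotate left by 1
First 1 characters: "p"
Remaining characters: "ghilep"
Concatenate remaining + first: "ghilep" + "p" = "ghilepp"

ghilepp


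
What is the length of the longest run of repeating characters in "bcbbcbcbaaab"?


Input: "bcbbcbcbaaab"
Scanning for longest run:
  Position 1 ('c'): new char, reset run to 1
  Position 2 ('b'): new char, reset run to 1
  Position 3 ('b'): continues run of 'b', length=2
  Position 4 ('c'): new char, reset run to 1
  Position 5 ('b'): new char, reset run to 1
  Position 6 ('c'): new char, reset run to 1
  Position 7 ('b'): new char, reset run to 1
  Position 8 ('a'): new char, reset run to 1
  Position 9 ('a'): continues run of 'a', length=2
  Position 10 ('a'): continues run of 'a', length=3
  Position 11 ('b'): new char, reset run to 1
Longest run: 'a' with length 3

3


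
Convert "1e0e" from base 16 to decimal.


Input: "1e0e" in base 16
Positional expansion:
  Digit '1' (value 1) x 16^3 = 4096
  Digit 'e' (value 14) x 16^2 = 3584
  Digit '0' (value 0) x 16^1 = 0
  Digit 'e' (value 14) x 16^0 = 14
Sum = 7694

7694


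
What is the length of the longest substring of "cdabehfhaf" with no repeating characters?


Input: "cdabehfhaf"
Sliding window (track last position of each char):
  Position 0 ('c'): window [0,0] length 1 -- new best
  Position 1 ('d'): window [0,1] length 2 -- new best
  Position 2 ('a'): window [0,2] length 3 -- new best
  Position 3 ('b'): window [0,3] length 4 -- new best
  Position 4 ('e'): window [0,4] length 5 -- new best
  Position 5 ('h'): window [0,5] length 6 -- new best
  Position 6 ('f'): window [0,6] length 7 -- new best
  Position 7 ('h'): repeat (last at 5), move window start to 6
  Position 7 ('h'): window [6,7] length 2
  Position 8 ('a'): window [6,8] length 3
  Position 9 ('f'): repeat (last at 6), move window start to 7
  Position 9 ('f'): window [7,9] length 3
Longest substring with no repeats: "cdabehf" with length 7

7


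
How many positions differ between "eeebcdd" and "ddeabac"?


Comparing "eeebcdd" and "ddeabac" position by position:
  Position 0: 'e' vs 'd' => DIFFER
  Position 1: 'e' vs 'd' => DIFFER
  Position 2: 'e' vs 'e' => same
  Position 3: 'b' vs 'a' => DIFFER
  Position 4: 'c' vs 'b' => DIFFER
  Position 5: 'd' vs 'a' => DIFFER
  Position 6: 'd' vs 'c' => DIFFER
Positions that differ: 6

6


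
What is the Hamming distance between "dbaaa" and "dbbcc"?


Comparing "dbaaa" and "dbbcc" position by position:
  Position 0: 'd' vs 'd' => same
  Position 1: 'b' vs 'b' => same
  Position 2: 'a' vs 'b' => differ
  Position 3: 'a' vs 'c' => differ
  Position 4: 'a' vs 'c' => differ
Total differences (Hamming distance): 3

3


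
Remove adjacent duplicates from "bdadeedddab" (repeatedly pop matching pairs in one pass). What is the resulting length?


Input: bdadeedddab
Stack-based adjacent duplicate removal:
  Read 'b': push. Stack: b
  Read 'd': push. Stack: bd
  Read 'a': push. Stack: bda
  Read 'd': push. Stack: bdad
  Read 'e': push. Stack: bdade
  Read 'e': matches stack top 'e' => pop. Stack: bdad
  Read 'd': matches stack top 'd' => pop. Stack: bda
  Read 'd': push. Stack: bdad
  Read 'd': matches stack top 'd' => pop. Stack: bda
  Read 'a': matches stack top 'a' => pop. Stack: bd
  Read 'b': push. Stack: bdb
Final stack: "bdb" (length 3)

3
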